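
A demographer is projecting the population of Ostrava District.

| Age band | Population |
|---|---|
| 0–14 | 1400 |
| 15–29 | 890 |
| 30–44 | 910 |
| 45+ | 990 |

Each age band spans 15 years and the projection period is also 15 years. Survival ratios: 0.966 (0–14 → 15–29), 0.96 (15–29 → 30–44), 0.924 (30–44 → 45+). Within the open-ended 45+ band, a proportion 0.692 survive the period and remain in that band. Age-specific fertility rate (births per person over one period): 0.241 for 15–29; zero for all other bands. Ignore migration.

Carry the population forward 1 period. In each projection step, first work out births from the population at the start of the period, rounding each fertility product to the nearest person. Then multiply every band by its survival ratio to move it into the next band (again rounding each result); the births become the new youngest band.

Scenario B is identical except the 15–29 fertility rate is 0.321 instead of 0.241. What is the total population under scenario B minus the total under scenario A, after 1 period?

Period 1:
Births: 890 * 0.241 = 214
15–29: 1400 * 0.966 = 1352
30–44: 890 * 0.96 = 854
45+: 910 * 0.924 + 990 * 0.692 = 841 + 685 = 1526
→ [214, 1352, 854, 1526]
Scenario A total after 1 period: 3946
Scenario B projection —
Period 1:
Births: 890 * 0.321 = 286
15–29: 1400 * 0.966 = 1352
30–44: 890 * 0.96 = 854
45+: 910 * 0.924 + 990 * 0.692 = 841 + 685 = 1526
→ [286, 1352, 854, 1526]
Scenario B total after 1 period: 4018
Difference B − A = 4018 − 3946 = 72

72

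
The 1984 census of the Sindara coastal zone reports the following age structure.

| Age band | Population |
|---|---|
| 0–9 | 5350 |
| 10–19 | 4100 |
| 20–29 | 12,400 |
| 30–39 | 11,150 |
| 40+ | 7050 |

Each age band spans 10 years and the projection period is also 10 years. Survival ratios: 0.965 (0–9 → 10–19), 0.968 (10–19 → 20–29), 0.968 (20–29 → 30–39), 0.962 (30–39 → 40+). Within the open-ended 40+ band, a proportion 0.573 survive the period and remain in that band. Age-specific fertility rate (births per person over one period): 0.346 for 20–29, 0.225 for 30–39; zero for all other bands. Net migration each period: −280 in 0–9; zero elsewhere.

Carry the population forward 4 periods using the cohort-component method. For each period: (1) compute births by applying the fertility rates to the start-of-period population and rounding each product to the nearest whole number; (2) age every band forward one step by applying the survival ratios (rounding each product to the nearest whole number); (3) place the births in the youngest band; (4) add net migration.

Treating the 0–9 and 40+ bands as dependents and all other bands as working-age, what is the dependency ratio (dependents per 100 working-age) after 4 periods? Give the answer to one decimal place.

139.3

Call the groups 1 to 5, youngest first.
After projecting period 1:
Births: 12400 × 0.346 = 4290  |  11150 × 0.225 = 2509 → total 6799
Group 2: 5350 × 0.965 = 5163
Group 3: 4100 × 0.968 = 3969
Group 4: 12400 × 0.968 = 12003
Group 5: 11150 × 0.962 + 7050 × 0.573 = 10726 + 4040 = 14766
Net migration: Group 1 − 280 → 6519
End of period: [6519, 5163, 3969, 12003, 14766]
After projecting period 2:
Births: 3969 × 0.346 = 1373  |  12003 × 0.225 = 2701 → total 4074
Group 2: 6519 × 0.965 = 6291
Group 3: 5163 × 0.968 = 4998
Group 4: 3969 × 0.968 = 3842
Group 5: 12003 × 0.962 + 14766 × 0.573 = 11547 + 8461 = 20008
Net migration: Group 1 − 280 → 3794
End of period: [3794, 6291, 4998, 3842, 20008]
After projecting period 3:
Births: 4998 × 0.346 = 1729  |  3842 × 0.225 = 864 → total 2593
Group 2: 3794 × 0.965 = 3661
Group 3: 6291 × 0.968 = 6090
Group 4: 4998 × 0.968 = 4838
Group 5: 3842 × 0.962 + 20008 × 0.573 = 3696 + 11465 = 15161
Net migration: Group 1 − 280 → 2313
End of period: [2313, 3661, 6090, 4838, 15161]
After projecting period 4:
Births: 6090 × 0.346 = 2107  |  4838 × 0.225 = 1089 → total 3196
Group 2: 2313 × 0.965 = 2232
Group 3: 3661 × 0.968 = 3544
Group 4: 6090 × 0.968 = 5895
Group 5: 4838 × 0.962 + 15161 × 0.573 = 4654 + 8687 = 13341
Net migration: Group 1 − 280 → 2916
End of period: [2916, 2232, 3544, 5895, 13341]
Dependents (band 0–9 + band 40+) = 2916 + 13341 = 16257; working-age = 11671; ratio = 16257/11671 × 100 = 139.3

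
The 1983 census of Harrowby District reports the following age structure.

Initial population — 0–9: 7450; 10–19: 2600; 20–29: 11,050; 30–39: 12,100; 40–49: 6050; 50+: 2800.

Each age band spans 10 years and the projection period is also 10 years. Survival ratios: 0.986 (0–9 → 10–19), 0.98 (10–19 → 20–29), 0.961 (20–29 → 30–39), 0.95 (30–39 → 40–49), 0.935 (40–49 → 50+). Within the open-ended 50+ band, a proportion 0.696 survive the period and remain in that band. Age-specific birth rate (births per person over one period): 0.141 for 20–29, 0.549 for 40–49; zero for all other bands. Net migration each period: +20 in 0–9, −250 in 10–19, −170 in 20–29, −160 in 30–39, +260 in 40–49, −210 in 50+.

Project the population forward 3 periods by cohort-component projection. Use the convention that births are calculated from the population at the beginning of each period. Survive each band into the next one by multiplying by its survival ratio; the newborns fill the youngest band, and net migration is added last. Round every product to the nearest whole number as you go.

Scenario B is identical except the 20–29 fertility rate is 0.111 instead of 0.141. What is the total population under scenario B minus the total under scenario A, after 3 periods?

-593

Let group 1 be 0–9 through group 6 = 50+.
Period 1:
Births: 11050 × 0.141 = 1558  |  6050 × 0.549 = 3321 — total 4879
Group 2: 7450 × 0.986 = 7346
Group 3: 2600 × 0.98 = 2548
Group 4: 11050 × 0.961 = 10619
Group 5: 12100 × 0.95 = 11495
Group 6: 6050 × 0.935 + 2800 × 0.696 = 5657 + 1949 = 7606
Net migration: Group 1 + 20 → 4899; Group 2 − 250 → 7096; Group 3 − 170 → 2378; Group 4 − 160 → 10459; Group 5 + 260 → 11755; Group 6 − 210 → 7396
End of period: [4899, 7096, 2378, 10459, 11755, 7396]
Period 2:
Births: 2378 × 0.141 = 335  |  11755 × 0.549 = 6453 — total 6788
Group 2: 4899 × 0.986 = 4830
Group 3: 7096 × 0.98 = 6954
Group 4: 2378 × 0.961 = 2285
Group 5: 10459 × 0.95 = 9936
Group 6: 11755 × 0.935 + 7396 × 0.696 = 10991 + 5148 = 16139
Net migration: Group 1 + 20 → 6808; Group 2 − 250 → 4580; Group 3 − 170 → 6784; Group 4 − 160 → 2125; Group 5 + 260 → 10196; Group 6 − 210 → 15929
End of period: [6808, 4580, 6784, 2125, 10196, 15929]
Period 3:
Births: 6784 × 0.141 = 957  |  10196 × 0.549 = 5598 — total 6555
Group 2: 6808 × 0.986 = 6713
Group 3: 4580 × 0.98 = 4488
Group 4: 6784 × 0.961 = 6519
Group 5: 2125 × 0.95 = 2019
Group 6: 10196 × 0.935 + 15929 × 0.696 = 9533 + 11087 = 20620
Net migration: Group 1 + 20 → 6575; Group 2 − 250 → 6463; Group 3 − 170 → 4318; Group 4 − 160 → 6359; Group 5 + 260 → 2279; Group 6 − 210 → 20410
End of period: [6575, 6463, 4318, 6359, 2279, 20410]
Scenario A total after 3 periods: 46404
Scenario B projection —
Period 1:
Births: 11050 × 0.111 = 1227  |  6050 × 0.549 = 3321 — total 4548
Group 2: 7450 × 0.986 = 7346
Group 3: 2600 × 0.98 = 2548
Group 4: 11050 × 0.961 = 10619
Group 5: 12100 × 0.95 = 11495
Group 6: 6050 × 0.935 + 2800 × 0.696 = 5657 + 1949 = 7606
Net migration: Group 1 + 20 → 4568; Group 2 − 250 → 7096; Group 3 − 170 → 2378; Group 4 − 160 → 10459; Group 5 + 260 → 11755; Group 6 − 210 → 7396
End of period: [4568, 7096, 2378, 10459, 11755, 7396]
Period 2:
Births: 2378 × 0.111 = 264  |  11755 × 0.549 = 6453 — total 6717
Group 2: 4568 × 0.986 = 4504
Group 3: 7096 × 0.98 = 6954
Group 4: 2378 × 0.961 = 2285
Group 5: 10459 × 0.95 = 9936
Group 6: 11755 × 0.935 + 7396 × 0.696 = 10991 + 5148 = 16139
Net migration: Group 1 + 20 → 6737; Group 2 − 250 → 4254; Group 3 − 170 → 6784; Group 4 − 160 → 2125; Group 5 + 260 → 10196; Group 6 − 210 → 15929
End of period: [6737, 4254, 6784, 2125, 10196, 15929]
Period 3:
Births: 6784 × 0.111 = 753  |  10196 × 0.549 = 5598 — total 6351
Group 2: 6737 × 0.986 = 6643
Group 3: 4254 × 0.98 = 4169
Group 4: 6784 × 0.961 = 6519
Group 5: 2125 × 0.95 = 2019
Group 6: 10196 × 0.935 + 15929 × 0.696 = 9533 + 11087 = 20620
Net migration: Group 1 + 20 → 6371; Group 2 − 250 → 6393; Group 3 − 170 → 3999; Group 4 − 160 → 6359; Group 5 + 260 → 2279; Group 6 − 210 → 20410
End of period: [6371, 6393, 3999, 6359, 2279, 20410]
Scenario B total after 3 periods: 45811
Difference B − A = 45811 − 46404 = -593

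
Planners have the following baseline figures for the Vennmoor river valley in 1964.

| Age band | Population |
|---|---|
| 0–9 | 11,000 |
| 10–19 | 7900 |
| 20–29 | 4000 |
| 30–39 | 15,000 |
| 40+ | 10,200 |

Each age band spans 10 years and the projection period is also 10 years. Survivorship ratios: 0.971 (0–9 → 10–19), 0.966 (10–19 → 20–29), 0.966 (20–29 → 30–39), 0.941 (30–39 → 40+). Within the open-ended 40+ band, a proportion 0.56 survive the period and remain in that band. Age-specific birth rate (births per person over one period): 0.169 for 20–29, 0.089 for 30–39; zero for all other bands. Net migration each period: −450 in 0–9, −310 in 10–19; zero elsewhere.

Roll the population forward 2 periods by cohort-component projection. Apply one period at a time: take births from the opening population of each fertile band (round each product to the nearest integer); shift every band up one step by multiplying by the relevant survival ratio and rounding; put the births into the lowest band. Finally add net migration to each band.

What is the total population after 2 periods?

34519

[period 1]
Births: 4000 * 0.169 = 676  |  15000 * 0.089 = 1335 ⇒ total 2011
10–19: 11000 * 0.971 = 10681
20–29: 7900 * 0.966 = 7631
30–39: 4000 * 0.966 = 3864
40+: 15000 * 0.941 + 10200 * 0.56 = 14115 + 5712 = 19827
Net migration: 0–9 − 450 → 1561; 10–19 − 310 → 10371
End of period: [1561, 10371, 7631, 3864, 19827]
[period 2]
Births: 7631 * 0.169 = 1290  |  3864 * 0.089 = 344 ⇒ total 1634
10–19: 1561 * 0.971 = 1516
20–29: 10371 * 0.966 = 10018
30–39: 7631 * 0.966 = 7372
40+: 3864 * 0.941 + 19827 * 0.56 = 3636 + 11103 = 14739
Net migration: 0–9 − 450 → 1184; 10–19 − 310 → 1206
End of period: [1184, 1206, 10018, 7372, 14739]
Total after period 2: 1184 + 1206 + 10018 + 7372 + 14739 = 34519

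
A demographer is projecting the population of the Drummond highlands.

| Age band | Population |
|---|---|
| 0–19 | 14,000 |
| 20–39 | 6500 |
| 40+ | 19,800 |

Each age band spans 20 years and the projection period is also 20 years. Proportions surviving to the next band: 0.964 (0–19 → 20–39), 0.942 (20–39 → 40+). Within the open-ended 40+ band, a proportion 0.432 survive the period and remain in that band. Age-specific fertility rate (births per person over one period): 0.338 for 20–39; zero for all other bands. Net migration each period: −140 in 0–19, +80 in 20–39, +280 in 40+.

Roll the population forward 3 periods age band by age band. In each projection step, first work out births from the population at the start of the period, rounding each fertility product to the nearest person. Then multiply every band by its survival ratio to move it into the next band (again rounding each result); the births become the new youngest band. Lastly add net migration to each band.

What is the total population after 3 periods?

Call the groups 1 to 3, youngest first.
Period 1.
Births: 6500 × 0.338 = 2197
Group 2: 14000 × 0.964 = 13496
Group 3: 6500 × 0.942 + 19800 × 0.432 = 6123 + 8554 = 14677
Net migration: Group 1 − 140 → 2057; Group 2 + 80 → 13576; Group 3 + 280 → 14957
Giving 2057 / 13576 / 14957.
Period 2.
Births: 13576 × 0.338 = 4589
Group 2: 2057 × 0.964 = 1983
Group 3: 13576 × 0.942 + 14957 × 0.432 = 12789 + 6461 = 19250
Net migration: Group 1 − 140 → 4449; Group 2 + 80 → 2063; Group 3 + 280 → 19530
Giving 4449 / 2063 / 19530.
Period 3.
Births: 2063 × 0.338 = 697
Group 2: 4449 × 0.964 = 4289
Group 3: 2063 × 0.942 + 19530 × 0.432 = 1943 + 8437 = 10380
Net migration: Group 1 − 140 → 557; Group 2 + 80 → 4369; Group 3 + 280 → 10660
Giving 557 / 4369 / 10660.
Total after period 3: 557 + 4369 + 10660 = 15586

15586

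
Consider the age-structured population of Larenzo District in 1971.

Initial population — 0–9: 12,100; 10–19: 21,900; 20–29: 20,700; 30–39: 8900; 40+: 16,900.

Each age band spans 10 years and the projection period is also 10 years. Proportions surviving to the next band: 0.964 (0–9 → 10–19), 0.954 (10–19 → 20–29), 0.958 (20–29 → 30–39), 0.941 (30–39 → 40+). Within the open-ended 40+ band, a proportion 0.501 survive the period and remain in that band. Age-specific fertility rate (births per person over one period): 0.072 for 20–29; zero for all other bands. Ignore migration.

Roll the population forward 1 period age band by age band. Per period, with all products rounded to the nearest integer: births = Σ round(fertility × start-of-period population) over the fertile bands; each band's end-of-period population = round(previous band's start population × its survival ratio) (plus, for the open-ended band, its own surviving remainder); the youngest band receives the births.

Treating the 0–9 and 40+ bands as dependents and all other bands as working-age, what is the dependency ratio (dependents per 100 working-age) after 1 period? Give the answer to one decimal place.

35.0

After projecting period 1:
Births: 20700 × 0.072 = 1490
10–19: 12100 × 0.964 = 11664
20–29: 21900 × 0.954 = 20893
30–39: 20700 × 0.958 = 19831
40+: 8900 × 0.941 + 16900 × 0.501 = 8375 + 8467 = 16842
Giving 1490 / 11664 / 20893 / 19831 / 16842.
Dependents (band 0–9 + band 40+) = 1490 + 16842 = 18332; working-age = 52388; ratio = 18332/52388 × 100 = 35.0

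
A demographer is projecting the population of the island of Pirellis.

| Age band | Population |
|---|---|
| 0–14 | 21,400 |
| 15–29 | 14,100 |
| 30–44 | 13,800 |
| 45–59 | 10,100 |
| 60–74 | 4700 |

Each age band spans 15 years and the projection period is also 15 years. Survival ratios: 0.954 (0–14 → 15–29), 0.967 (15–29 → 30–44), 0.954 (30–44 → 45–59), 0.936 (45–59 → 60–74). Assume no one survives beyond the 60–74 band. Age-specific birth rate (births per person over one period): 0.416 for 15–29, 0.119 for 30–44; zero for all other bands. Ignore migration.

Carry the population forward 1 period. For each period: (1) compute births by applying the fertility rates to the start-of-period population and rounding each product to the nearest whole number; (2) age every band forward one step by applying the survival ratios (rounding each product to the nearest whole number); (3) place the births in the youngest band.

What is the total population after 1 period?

Period 1:
Births: 14100 × 0.416 = 5866  |  13800 × 0.119 = 1642 → total 7508
15–29: 21400 × 0.954 = 20416
30–44: 14100 × 0.967 = 13635
45–59: 13800 × 0.954 = 13165
60–74: 10100 × 0.936 = 9454
End of period: [7508, 20416, 13635, 13165, 9454]
Total after period 1: 7508 + 20416 + 13635 + 13165 + 9454 = 64178

64178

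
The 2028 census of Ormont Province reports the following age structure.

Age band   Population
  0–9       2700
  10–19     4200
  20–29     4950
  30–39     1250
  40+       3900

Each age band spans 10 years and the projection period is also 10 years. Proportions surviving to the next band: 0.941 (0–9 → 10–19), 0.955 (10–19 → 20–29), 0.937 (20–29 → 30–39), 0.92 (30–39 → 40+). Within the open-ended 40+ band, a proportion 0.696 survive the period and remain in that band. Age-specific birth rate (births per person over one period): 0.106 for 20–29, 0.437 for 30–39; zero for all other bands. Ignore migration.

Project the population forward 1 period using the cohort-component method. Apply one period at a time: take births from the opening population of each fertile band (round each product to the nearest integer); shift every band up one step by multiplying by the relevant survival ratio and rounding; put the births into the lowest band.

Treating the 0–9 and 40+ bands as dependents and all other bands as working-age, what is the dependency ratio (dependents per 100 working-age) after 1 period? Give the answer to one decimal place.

Numbering the bands 1..5 from youngest to oldest:
After projecting period 1:
Births: 4950 * 0.106 = 525  |  1250 * 0.437 = 546 — total 1071
Band 2: 2700 * 0.941 = 2541
Band 3: 4200 * 0.955 = 4011
Band 4: 4950 * 0.937 = 4638
Band 5: 1250 * 0.92 + 3900 * 0.696 = 1150 + 2714 = 3864
Population now: 0–9=1071, 10–19=2541, 20–29=4011, 30–39=4638, 40+=3864
Dependents (band 0–9 + band 40+) = 1071 + 3864 = 4935; working-age = 11190; ratio = 4935/11190 × 100 = 44.1

44.1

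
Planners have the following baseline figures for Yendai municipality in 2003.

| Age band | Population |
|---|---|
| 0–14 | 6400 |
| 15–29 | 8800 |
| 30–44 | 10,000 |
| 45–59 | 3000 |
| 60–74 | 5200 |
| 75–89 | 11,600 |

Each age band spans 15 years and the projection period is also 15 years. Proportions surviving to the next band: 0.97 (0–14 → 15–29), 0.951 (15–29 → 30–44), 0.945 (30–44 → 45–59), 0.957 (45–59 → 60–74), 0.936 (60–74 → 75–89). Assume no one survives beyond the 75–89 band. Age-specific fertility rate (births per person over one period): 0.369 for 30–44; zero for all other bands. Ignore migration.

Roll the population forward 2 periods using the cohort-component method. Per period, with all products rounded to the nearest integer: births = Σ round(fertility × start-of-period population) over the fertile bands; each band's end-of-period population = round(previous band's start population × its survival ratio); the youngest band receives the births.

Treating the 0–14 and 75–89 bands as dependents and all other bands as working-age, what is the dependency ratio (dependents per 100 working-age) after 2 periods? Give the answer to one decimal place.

21.8

— Period 1 —
Births: 10000 × 0.369 = 3690
15–29: 6400 × 0.97 = 6208
30–44: 8800 × 0.951 = 8369
45–59: 10000 × 0.945 = 9450
60–74: 3000 × 0.957 = 2871
75–89: 5200 × 0.936 = 4867
End of period: [3690, 6208, 8369, 9450, 2871, 4867]
— Period 2 —
Births: 8369 × 0.369 = 3088
15–29: 3690 × 0.97 = 3579
30–44: 6208 × 0.951 = 5904
45–59: 8369 × 0.945 = 7909
60–74: 9450 × 0.957 = 9044
75–89: 2871 × 0.936 = 2687
End of period: [3088, 3579, 5904, 7909, 9044, 2687]
Dependents (band 0–14 + band 75–89) = 3088 + 2687 = 5775; working-age = 26436; ratio = 5775/26436 × 100 = 21.8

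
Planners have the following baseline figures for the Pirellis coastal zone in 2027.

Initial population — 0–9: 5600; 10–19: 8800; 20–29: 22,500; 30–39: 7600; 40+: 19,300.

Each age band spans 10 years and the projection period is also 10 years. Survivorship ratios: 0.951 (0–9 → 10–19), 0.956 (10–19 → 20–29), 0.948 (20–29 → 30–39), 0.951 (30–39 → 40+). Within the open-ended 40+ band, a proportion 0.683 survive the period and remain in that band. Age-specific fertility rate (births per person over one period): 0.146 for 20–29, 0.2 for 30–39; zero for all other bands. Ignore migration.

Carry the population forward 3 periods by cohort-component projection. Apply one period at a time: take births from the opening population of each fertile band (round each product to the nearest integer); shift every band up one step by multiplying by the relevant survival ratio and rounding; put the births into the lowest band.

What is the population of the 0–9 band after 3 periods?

2338

Let band 1 be 0–9 through band 5 = 40+.
After projecting period 1:
Births: 22500 × 0.146 = 3285, 7600 × 0.2 = 1520 → 4805
Band 2: 5600 × 0.951 = 5326
Band 3: 8800 × 0.956 = 8413
Band 4: 22500 × 0.948 = 21330
Band 5: 7600 × 0.951 + 19300 × 0.683 = 7228 + 13182 = 20410
Population now: 0–9=4805, 10–19=5326, 20–29=8413, 30–39=21330, 40+=20410
After projecting period 2:
Births: 8413 × 0.146 = 1228, 21330 × 0.2 = 4266 → 5494
Band 2: 4805 × 0.951 = 4570
Band 3: 5326 × 0.956 = 5092
Band 4: 8413 × 0.948 = 7976
Band 5: 21330 × 0.951 + 20410 × 0.683 = 20285 + 13940 = 34225
Population now: 0–9=5494, 10–19=4570, 20–29=5092, 30–39=7976, 40+=34225
After projecting period 3:
Births: 5092 × 0.146 = 743, 7976 × 0.2 = 1595 → 2338
Band 2: 5494 × 0.951 = 5225
Band 3: 4570 × 0.956 = 4369
Band 4: 5092 × 0.948 = 4827
Band 5: 7976 × 0.951 + 34225 × 0.683 = 7585 + 23376 = 30961
Population now: 0–9=2338, 10–19=5225, 20–29=4369, 30–39=4827, 40+=30961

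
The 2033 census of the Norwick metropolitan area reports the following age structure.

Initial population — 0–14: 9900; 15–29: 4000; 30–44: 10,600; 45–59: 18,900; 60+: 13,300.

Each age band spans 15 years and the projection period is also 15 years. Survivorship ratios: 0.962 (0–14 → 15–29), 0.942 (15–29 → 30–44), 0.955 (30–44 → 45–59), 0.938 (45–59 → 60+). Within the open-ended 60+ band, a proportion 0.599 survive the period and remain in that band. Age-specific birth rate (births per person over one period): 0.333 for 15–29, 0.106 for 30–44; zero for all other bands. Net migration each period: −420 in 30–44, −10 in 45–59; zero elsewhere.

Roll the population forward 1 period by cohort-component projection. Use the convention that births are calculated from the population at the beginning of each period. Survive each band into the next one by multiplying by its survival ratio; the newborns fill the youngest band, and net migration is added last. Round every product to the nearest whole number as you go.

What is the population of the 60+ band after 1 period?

25695

Let group 1 be 0–14 through group 5 = 60+.
Period 1:
Births: 4000 × 0.333 = 1332 ; 10600 × 0.106 = 1124 → 2456
Group 2: 9900 × 0.962 = 9524
Group 3: 4000 × 0.942 = 3768
Group 4: 10600 × 0.955 = 10123
Group 5: 18900 × 0.938 + 13300 × 0.599 = 17728 + 7967 = 25695
Net migration: Group 3 − 420 → 3348; Group 4 − 10 → 10113
End of period: [2456, 9524, 3348, 10113, 25695]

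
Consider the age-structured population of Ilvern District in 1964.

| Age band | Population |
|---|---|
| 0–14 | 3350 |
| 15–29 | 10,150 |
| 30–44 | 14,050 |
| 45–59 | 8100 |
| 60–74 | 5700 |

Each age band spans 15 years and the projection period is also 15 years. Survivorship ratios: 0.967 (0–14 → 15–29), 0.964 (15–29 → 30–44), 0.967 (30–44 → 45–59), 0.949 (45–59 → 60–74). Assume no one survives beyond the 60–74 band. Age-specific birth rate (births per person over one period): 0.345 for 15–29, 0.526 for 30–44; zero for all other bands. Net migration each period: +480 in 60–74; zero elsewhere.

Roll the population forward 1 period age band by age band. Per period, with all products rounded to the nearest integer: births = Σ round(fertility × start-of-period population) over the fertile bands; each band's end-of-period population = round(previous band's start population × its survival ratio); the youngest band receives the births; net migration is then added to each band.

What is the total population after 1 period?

— Period 1 —
Births: 10150 × 0.345 = 3502 ; 14050 × 0.526 = 7390 ⇒ total 10892
15–29: 3350 × 0.967 = 3239
30–44: 10150 × 0.964 = 9785
45–59: 14050 × 0.967 = 13586
60–74: 8100 × 0.949 = 7687
Net migration: 60–74 + 480 → 8167
Population now: 0–14=10892, 15–29=3239, 30–44=9785, 45–59=13586, 60–74=8167
Total after period 1: 10892 + 3239 + 9785 + 13586 + 8167 = 45669

45669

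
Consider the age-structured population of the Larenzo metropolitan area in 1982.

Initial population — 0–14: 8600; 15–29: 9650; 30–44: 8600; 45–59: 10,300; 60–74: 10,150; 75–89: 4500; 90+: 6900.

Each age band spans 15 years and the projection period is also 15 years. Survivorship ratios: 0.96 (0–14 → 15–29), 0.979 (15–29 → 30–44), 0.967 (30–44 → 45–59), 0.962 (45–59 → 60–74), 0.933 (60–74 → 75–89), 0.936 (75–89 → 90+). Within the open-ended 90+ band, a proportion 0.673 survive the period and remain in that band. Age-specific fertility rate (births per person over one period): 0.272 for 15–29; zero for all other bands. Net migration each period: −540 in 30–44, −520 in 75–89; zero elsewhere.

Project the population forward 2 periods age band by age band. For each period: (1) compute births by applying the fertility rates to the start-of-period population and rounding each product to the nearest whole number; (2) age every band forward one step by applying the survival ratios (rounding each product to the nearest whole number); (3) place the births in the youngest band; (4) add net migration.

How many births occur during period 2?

Period 1.
Births: 9650 * 0.272 = 2625
15–29: 8600 * 0.96 = 8256
30–44: 9650 * 0.979 = 9447
45–59: 8600 * 0.967 = 8316
60–74: 10300 * 0.962 = 9909
75–89: 10150 * 0.933 = 9470
90+: 4500 * 0.936 + 6900 * 0.673 = 4212 + 4644 = 8856
Net migration: 30–44 − 540 → 8907; 75–89 − 520 → 8950
End of period: [2625, 8256, 8907, 8316, 9909, 8950, 8856]
Period 2.
Births: 8256 * 0.272 = 2246
15–29: 2625 * 0.96 = 2520
30–44: 8256 * 0.979 = 8083
45–59: 8907 * 0.967 = 8613
60–74: 8316 * 0.962 = 8000
75–89: 9909 * 0.933 = 9245
90+: 8950 * 0.936 + 8856 * 0.673 = 8377 + 5960 = 14337
Net migration: 30–44 − 540 → 7543; 75–89 − 520 → 8725
End of period: [2246, 2520, 7543, 8613, 8000, 8725, 14337]

2246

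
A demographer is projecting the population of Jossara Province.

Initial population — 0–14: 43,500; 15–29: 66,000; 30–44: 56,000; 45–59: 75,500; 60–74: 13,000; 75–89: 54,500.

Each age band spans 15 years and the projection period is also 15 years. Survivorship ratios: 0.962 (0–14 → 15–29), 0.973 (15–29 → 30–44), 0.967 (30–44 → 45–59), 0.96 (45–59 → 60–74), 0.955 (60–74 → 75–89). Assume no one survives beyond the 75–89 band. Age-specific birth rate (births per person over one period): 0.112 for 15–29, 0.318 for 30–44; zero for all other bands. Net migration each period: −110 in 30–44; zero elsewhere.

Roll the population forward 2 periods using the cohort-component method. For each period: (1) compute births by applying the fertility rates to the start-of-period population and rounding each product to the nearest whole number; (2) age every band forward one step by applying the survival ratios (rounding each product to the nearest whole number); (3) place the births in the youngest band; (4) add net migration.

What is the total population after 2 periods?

Numbering the groups 1..6 from youngest to oldest:
Period 1:
Births: 66000 * 0.112 = 7392 ; 56000 * 0.318 = 17808 → 25200
Group 2: 43500 * 0.962 = 41847
Group 3: 66000 * 0.973 = 64218
Group 4: 56000 * 0.967 = 54152
Group 5: 75500 * 0.96 = 72480
Group 6: 13000 * 0.955 = 12415
Net migration: Group 3 − 110 → 64108
Population now: 0–14=25200, 15–29=41847, 30–44=64108, 45–59=54152, 60–74=72480, 75–89=12415
Period 2:
Births: 41847 * 0.112 = 4687 ; 64108 * 0.318 = 20386 → 25073
Group 2: 25200 * 0.962 = 24242
Group 3: 41847 * 0.973 = 40717
Group 4: 64108 * 0.967 = 61992
Group 5: 54152 * 0.96 = 51986
Group 6: 72480 * 0.955 = 69218
Net migration: Group 3 − 110 → 40607
Population now: 0–14=25073, 15–29=24242, 30–44=40607, 45–59=61992, 60–74=51986, 75–89=69218
Total after period 2: 25073 + 24242 + 40607 + 61992 + 51986 + 69218 = 273118

273118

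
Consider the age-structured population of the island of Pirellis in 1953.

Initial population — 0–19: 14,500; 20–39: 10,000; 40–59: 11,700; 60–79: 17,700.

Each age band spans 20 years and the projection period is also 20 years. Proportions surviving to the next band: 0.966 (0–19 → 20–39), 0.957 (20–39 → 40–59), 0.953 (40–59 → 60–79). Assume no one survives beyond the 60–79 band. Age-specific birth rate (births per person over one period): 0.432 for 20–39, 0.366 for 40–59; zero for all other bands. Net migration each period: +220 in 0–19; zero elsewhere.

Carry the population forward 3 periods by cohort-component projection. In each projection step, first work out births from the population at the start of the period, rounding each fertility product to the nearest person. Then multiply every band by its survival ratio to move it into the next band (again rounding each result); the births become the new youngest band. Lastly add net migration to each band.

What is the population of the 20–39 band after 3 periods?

(Bands numbered youngest = 1 to oldest = 4.)
Period 1.
Births: 10000 × 0.432 = 4320  |  11700 × 0.366 = 4282 → 8602
Band 2: 14500 × 0.966 = 14007
Band 3: 10000 × 0.957 = 9570
Band 4: 11700 × 0.953 = 11150
Net migration: Band 1 + 220 → 8822
→ [8822, 14007, 9570, 11150]
Period 2.
Births: 14007 × 0.432 = 6051  |  9570 × 0.366 = 3503 → 9554
Band 2: 8822 × 0.966 = 8522
Band 3: 14007 × 0.957 = 13405
Band 4: 9570 × 0.953 = 9120
Net migration: Band 1 + 220 → 9774
→ [9774, 8522, 13405, 9120]
Period 3.
Births: 8522 × 0.432 = 3682  |  13405 × 0.366 = 4906 → 8588
Band 2: 9774 × 0.966 = 9442
Band 3: 8522 × 0.957 = 8156
Band 4: 13405 × 0.953 = 12775
Net migration: Band 1 + 220 → 8808
→ [8808, 9442, 8156, 12775]

9442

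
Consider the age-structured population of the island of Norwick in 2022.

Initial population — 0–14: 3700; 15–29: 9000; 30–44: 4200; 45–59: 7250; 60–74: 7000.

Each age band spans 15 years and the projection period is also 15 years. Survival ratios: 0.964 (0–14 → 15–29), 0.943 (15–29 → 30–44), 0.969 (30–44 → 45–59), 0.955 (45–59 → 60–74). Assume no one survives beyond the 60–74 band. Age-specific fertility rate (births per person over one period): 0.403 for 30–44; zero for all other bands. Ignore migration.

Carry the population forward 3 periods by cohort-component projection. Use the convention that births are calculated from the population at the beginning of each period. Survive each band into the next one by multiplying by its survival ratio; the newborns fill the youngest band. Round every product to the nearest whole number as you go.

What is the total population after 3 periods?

17306

After projecting period 1:
Births: 4200 × 0.403 = 1693
15–29: 3700 × 0.964 = 3567
30–44: 9000 × 0.943 = 8487
45–59: 4200 × 0.969 = 4070
60–74: 7250 × 0.955 = 6924
End of period: [1693, 3567, 8487, 4070, 6924]
After projecting period 2:
Births: 8487 × 0.403 = 3420
15–29: 1693 × 0.964 = 1632
30–44: 3567 × 0.943 = 3364
45–59: 8487 × 0.969 = 8224
60–74: 4070 × 0.955 = 3887
End of period: [3420, 1632, 3364, 8224, 3887]
After projecting period 3:
Births: 3364 × 0.403 = 1356
15–29: 3420 × 0.964 = 3297
30–44: 1632 × 0.943 = 1539
45–59: 3364 × 0.969 = 3260
60–74: 8224 × 0.955 = 7854
End of period: [1356, 3297, 1539, 3260, 7854]
Total after period 3: 1356 + 3297 + 1539 + 3260 + 7854 = 17306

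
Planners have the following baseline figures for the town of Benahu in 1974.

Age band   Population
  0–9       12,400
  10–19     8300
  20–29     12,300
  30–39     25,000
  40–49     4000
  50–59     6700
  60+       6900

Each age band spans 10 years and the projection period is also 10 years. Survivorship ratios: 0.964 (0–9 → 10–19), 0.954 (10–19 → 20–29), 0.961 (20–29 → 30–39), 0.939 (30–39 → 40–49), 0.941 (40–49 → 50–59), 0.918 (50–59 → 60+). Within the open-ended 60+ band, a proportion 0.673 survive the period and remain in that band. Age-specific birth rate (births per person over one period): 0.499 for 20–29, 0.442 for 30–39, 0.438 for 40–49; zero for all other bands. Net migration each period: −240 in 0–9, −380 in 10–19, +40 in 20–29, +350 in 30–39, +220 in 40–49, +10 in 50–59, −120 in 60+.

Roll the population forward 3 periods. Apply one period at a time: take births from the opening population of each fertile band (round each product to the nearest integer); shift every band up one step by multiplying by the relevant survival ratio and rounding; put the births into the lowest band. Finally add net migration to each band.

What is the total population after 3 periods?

(Groups numbered youngest = 1 to oldest = 7.)
Period 1.
Births: 12300 * 0.499 = 6138 ; 25000 * 0.442 = 11050 ; 4000 * 0.438 = 1752 ⇒ total 18940
Group 2: 12400 * 0.964 = 11954
Group 3: 8300 * 0.954 = 7918
Group 4: 12300 * 0.961 = 11820
Group 5: 25000 * 0.939 = 23475
Group 6: 4000 * 0.941 = 3764
Group 7: 6700 * 0.918 + 6900 * 0.673 = 6151 + 4644 = 10795
Net migration: Group 1 − 240 → 18700; Group 2 − 380 → 11574; Group 3 + 40 → 7958; Group 4 + 350 → 12170; Group 5 + 220 → 23695; Group 6 + 10 → 3774; Group 7 − 120 → 10675
Population now: 0–9=18700, 10–19=11574, 20–29=7958, 30–39=12170, 40–49=23695, 50–59=3774, 60+=10675
Period 2.
Births: 7958 * 0.499 = 3971 ; 12170 * 0.442 = 5379 ; 23695 * 0.438 = 10378 ⇒ total 19728
Group 2: 18700 * 0.964 = 18027
Group 3: 11574 * 0.954 = 11042
Group 4: 7958 * 0.961 = 7648
Group 5: 12170 * 0.939 = 11428
Group 6: 23695 * 0.941 = 22297
Group 7: 3774 * 0.918 + 10675 * 0.673 = 3465 + 7184 = 10649
Net migration: Group 1 − 240 → 19488; Group 2 − 380 → 17647; Group 3 + 40 → 11082; Group 4 + 350 → 7998; Group 5 + 220 → 11648; Group 6 + 10 → 22307; Group 7 − 120 → 10529
Population now: 0–9=19488, 10–19=17647, 20–29=11082, 30–39=7998, 40–49=11648, 50–59=22307, 60+=10529
Period 3.
Births: 11082 * 0.499 = 5530 ; 7998 * 0.442 = 3535 ; 11648 * 0.438 = 5102 ⇒ total 14167
Group 2: 19488 * 0.964 = 18786
Group 3: 17647 * 0.954 = 16835
Group 4: 11082 * 0.961 = 10650
Group 5: 7998 * 0.939 = 7510
Group 6: 11648 * 0.941 = 10961
Group 7: 22307 * 0.918 + 10529 * 0.673 = 20478 + 7086 = 27564
Net migration: Group 1 − 240 → 13927; Group 2 − 380 → 18406; Group 3 + 40 → 16875; Group 4 + 350 → 11000; Group 5 + 220 → 7730; Group 6 + 10 → 10971; Group 7 − 120 → 27444
Population now: 0–9=13927, 10–19=18406, 20–29=16875, 30–39=11000, 40–49=7730, 50–59=10971, 60+=27444
Total after period 3: 13927 + 18406 + 16875 + 11000 + 7730 + 10971 + 27444 = 106353

106353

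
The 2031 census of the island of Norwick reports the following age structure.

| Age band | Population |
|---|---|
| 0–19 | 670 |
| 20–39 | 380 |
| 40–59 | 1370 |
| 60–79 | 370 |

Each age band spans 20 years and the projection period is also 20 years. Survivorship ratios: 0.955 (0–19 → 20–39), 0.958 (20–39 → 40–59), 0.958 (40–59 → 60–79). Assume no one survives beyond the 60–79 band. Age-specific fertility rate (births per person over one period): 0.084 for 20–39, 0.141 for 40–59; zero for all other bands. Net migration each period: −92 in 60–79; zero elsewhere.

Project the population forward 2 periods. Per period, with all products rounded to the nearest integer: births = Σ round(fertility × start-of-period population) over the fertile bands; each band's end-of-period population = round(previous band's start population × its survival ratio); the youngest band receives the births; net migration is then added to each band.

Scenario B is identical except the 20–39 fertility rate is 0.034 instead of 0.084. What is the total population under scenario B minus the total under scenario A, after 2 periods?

(Bands numbered youngest = 1 to oldest = 4.)
— Period 1 —
Births: 380 * 0.084 = 32 ; 1370 * 0.141 = 193 → total 225
Band 2: 670 * 0.955 = 640
Band 3: 380 * 0.958 = 364
Band 4: 1370 * 0.958 = 1312
Net migration: Band 4 − 92 → 1220
Population now: 0–19=225, 20–39=640, 40–59=364, 60–79=1220
— Period 2 —
Births: 640 * 0.084 = 54 ; 364 * 0.141 = 51 → total 105
Band 2: 225 * 0.955 = 215
Band 3: 640 * 0.958 = 613
Band 4: 364 * 0.958 = 349
Net migration: Band 4 − 92 → 257
Population now: 0–19=105, 20–39=215, 40–59=613, 60–79=257
Scenario A total after 2 periods: 1190
Scenario B projection —
— Period 1 —
Births: 380 * 0.034 = 13 ; 1370 * 0.141 = 193 → total 206
Band 2: 670 * 0.955 = 640
Band 3: 380 * 0.958 = 364
Band 4: 1370 * 0.958 = 1312
Net migration: Band 4 − 92 → 1220
Population now: 0–19=206, 20–39=640, 40–59=364, 60–79=1220
— Period 2 —
Births: 640 * 0.034 = 22 ; 364 * 0.141 = 51 → total 73
Band 2: 206 * 0.955 = 197
Band 3: 640 * 0.958 = 613
Band 4: 364 * 0.958 = 349
Net migration: Band 4 − 92 → 257
Population now: 0–19=73, 20–39=197, 40–59=613, 60–79=257
Scenario B total after 2 periods: 1140
Difference B − A = 1140 − 1190 = -50

-50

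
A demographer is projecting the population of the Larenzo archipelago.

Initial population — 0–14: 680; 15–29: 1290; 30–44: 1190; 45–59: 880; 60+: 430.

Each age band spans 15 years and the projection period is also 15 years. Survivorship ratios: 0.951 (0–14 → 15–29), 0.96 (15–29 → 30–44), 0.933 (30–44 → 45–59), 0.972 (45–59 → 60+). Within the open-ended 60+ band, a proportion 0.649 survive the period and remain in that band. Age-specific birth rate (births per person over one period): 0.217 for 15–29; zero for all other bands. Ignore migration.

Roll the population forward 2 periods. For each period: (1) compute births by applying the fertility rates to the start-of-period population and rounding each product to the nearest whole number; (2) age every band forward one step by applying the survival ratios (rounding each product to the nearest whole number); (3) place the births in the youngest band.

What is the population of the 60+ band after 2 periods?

1815

After projecting period 1:
Births: 1290 × 0.217 = 280
15–29: 680 × 0.951 = 647
30–44: 1290 × 0.96 = 1238
45–59: 1190 × 0.933 = 1110
60+: 880 × 0.972 + 430 × 0.649 = 855 + 279 = 1134
→ [280, 647, 1238, 1110, 1134]
After projecting period 2:
Births: 647 × 0.217 = 140
15–29: 280 × 0.951 = 266
30–44: 647 × 0.96 = 621
45–59: 1238 × 0.933 = 1155
60+: 1110 × 0.972 + 1134 × 0.649 = 1079 + 736 = 1815
→ [140, 266, 621, 1155, 1815]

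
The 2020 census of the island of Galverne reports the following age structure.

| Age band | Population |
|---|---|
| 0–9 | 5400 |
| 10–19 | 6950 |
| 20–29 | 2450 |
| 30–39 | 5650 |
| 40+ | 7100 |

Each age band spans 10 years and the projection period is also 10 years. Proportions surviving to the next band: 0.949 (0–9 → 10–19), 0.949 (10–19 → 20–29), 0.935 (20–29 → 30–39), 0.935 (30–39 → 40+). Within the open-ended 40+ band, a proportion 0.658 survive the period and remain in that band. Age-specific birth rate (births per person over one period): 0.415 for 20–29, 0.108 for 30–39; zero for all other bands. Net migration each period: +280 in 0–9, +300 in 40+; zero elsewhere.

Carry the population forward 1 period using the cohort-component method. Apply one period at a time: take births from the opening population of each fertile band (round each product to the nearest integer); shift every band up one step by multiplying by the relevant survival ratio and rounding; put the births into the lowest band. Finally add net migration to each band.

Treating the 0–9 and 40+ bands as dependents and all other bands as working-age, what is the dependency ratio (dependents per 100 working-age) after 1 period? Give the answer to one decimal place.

Numbering the groups 1..5 from youngest to oldest:
Period 1:
Births: 2450 * 0.415 = 1017  |  5650 * 0.108 = 610 → total 1627
Group 2: 5400 * 0.949 = 5125
Group 3: 6950 * 0.949 = 6596
Group 4: 2450 * 0.935 = 2291
Group 5: 5650 * 0.935 + 7100 * 0.658 = 5283 + 4672 = 9955
Net migration: Group 1 + 280 → 1907; Group 5 + 300 → 10255
Giving 1907 / 5125 / 6596 / 2291 / 10255.
Dependents (band 0–9 + band 40+) = 1907 + 10255 = 12162; working-age = 14012; ratio = 12162/14012 × 100 = 86.8

86.8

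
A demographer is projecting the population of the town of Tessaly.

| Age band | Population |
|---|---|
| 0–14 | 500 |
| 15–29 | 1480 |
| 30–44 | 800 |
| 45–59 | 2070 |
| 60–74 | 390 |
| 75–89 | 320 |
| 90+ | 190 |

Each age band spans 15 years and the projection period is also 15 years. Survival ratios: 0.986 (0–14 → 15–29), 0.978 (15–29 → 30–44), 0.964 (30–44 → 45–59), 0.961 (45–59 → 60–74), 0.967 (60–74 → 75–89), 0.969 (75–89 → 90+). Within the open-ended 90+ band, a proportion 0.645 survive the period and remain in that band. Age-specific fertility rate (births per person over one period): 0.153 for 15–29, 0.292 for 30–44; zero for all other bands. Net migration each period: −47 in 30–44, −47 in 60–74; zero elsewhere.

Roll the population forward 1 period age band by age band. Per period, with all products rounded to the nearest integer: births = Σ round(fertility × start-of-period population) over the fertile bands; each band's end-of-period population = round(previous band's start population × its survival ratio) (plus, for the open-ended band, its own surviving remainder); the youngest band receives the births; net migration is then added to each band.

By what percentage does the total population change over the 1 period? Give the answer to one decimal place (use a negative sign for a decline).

2.2

Call the bands 1 to 7, youngest first.
After projecting period 1:
Births: 1480 × 0.153 = 226, 800 × 0.292 = 234 ⇒ total 460
Band 2: 500 × 0.986 = 493
Band 3: 1480 × 0.978 = 1447
Band 4: 800 × 0.964 = 771
Band 5: 2070 × 0.961 = 1989
Band 6: 390 × 0.967 = 377
Band 7: 320 × 0.969 + 190 × 0.645 = 310 + 123 = 433
Net migration: Band 3 − 47 → 1400; Band 5 − 47 → 1942
End of period: [460, 493, 1400, 771, 1942, 377, 433]
Total: 5750 → 5876; change = 126; percentage change = 2.2%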